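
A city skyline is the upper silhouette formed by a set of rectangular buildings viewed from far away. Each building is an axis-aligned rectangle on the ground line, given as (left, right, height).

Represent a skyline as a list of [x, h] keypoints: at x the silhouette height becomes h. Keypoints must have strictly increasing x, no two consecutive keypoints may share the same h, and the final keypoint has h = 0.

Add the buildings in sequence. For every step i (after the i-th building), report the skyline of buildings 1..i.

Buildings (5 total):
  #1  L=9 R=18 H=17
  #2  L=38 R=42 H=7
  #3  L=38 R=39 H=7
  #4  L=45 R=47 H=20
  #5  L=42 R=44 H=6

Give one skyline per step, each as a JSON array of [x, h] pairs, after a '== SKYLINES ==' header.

== SKYLINES ==
[[9,17],[18,0]]
[[9,17],[18,0],[38,7],[42,0]]
[[9,17],[18,0],[38,7],[42,0]]
[[9,17],[18,0],[38,7],[42,0],[45,20],[47,0]]
[[9,17],[18,0],[38,7],[42,6],[44,0],[45,20],[47,0]]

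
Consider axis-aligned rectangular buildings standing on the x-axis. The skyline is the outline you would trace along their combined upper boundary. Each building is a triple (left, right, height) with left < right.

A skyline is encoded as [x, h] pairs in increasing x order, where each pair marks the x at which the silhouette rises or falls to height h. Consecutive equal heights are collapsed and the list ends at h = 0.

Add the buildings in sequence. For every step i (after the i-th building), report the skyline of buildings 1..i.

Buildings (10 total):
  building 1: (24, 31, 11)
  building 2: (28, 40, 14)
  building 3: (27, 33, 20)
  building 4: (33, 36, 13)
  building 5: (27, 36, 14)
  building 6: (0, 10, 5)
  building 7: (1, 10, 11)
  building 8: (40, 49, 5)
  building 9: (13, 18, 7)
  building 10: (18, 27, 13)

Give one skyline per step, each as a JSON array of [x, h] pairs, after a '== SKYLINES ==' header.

== SKYLINES ==
[[24,11],[31,0]]
[[24,11],[28,14],[40,0]]
[[24,11],[27,20],[33,14],[40,0]]
[[24,11],[27,20],[33,14],[40,0]]
[[24,11],[27,20],[33,14],[40,0]]
[[0,5],[10,0],[24,11],[27,20],[33,14],[40,0]]
[[0,5],[1,11],[10,0],[24,11],[27,20],[33,14],[40,0]]
[[0,5],[1,11],[10,0],[24,11],[27,20],[33,14],[40,5],[49,0]]
[[0,5],[1,11],[10,0],[13,7],[18,0],[24,11],[27,20],[33,14],[40,5],[49,0]]
[[0,5],[1,11],[10,0],[13,7],[18,13],[27,20],[33,14],[40,5],[49,0]]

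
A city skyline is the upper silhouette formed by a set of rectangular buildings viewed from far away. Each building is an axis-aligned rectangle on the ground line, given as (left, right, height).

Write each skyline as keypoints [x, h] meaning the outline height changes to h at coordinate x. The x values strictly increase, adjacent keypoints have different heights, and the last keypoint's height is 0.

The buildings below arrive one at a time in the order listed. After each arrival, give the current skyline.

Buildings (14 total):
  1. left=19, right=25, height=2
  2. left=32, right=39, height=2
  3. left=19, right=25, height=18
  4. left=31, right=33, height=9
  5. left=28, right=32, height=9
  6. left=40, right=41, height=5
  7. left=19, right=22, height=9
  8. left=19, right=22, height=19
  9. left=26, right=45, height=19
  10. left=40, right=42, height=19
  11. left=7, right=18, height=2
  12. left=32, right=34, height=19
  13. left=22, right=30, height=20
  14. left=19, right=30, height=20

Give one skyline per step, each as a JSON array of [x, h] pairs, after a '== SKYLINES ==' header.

== SKYLINES ==
[[19,2],[25,0]]
[[19,2],[25,0],[32,2],[39,0]]
[[19,18],[25,0],[32,2],[39,0]]
[[19,18],[25,0],[31,9],[33,2],[39,0]]
[[19,18],[25,0],[28,9],[33,2],[39,0]]
[[19,18],[25,0],[28,9],[33,2],[39,0],[40,5],[41,0]]
[[19,18],[25,0],[28,9],[33,2],[39,0],[40,5],[41,0]]
[[19,19],[22,18],[25,0],[28,9],[33,2],[39,0],[40,5],[41,0]]
[[19,19],[22,18],[25,0],[26,19],[45,0]]
[[19,19],[22,18],[25,0],[26,19],[45,0]]
[[7,2],[18,0],[19,19],[22,18],[25,0],[26,19],[45,0]]
[[7,2],[18,0],[19,19],[22,18],[25,0],[26,19],[45,0]]
[[7,2],[18,0],[19,19],[22,20],[30,19],[45,0]]
[[7,2],[18,0],[19,20],[30,19],[45,0]]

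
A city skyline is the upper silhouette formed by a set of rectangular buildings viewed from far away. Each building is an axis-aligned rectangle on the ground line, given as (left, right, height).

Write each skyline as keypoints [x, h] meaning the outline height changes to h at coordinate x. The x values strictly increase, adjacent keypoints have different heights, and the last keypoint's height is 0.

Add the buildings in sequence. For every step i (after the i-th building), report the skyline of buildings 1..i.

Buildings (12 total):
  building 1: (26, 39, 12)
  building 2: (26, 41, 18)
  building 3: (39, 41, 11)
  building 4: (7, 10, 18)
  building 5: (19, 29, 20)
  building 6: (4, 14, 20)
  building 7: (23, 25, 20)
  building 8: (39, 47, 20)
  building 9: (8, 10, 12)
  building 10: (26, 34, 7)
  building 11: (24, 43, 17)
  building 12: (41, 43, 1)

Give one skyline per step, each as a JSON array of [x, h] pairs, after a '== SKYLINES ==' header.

== SKYLINES ==
[[26,12],[39,0]]
[[26,18],[41,0]]
[[26,18],[41,0]]
[[7,18],[10,0],[26,18],[41,0]]
[[7,18],[10,0],[19,20],[29,18],[41,0]]
[[4,20],[14,0],[19,20],[29,18],[41,0]]
[[4,20],[14,0],[19,20],[29,18],[41,0]]
[[4,20],[14,0],[19,20],[29,18],[39,20],[47,0]]
[[4,20],[14,0],[19,20],[29,18],[39,20],[47,0]]
[[4,20],[14,0],[19,20],[29,18],[39,20],[47,0]]
[[4,20],[14,0],[19,20],[29,18],[39,20],[47,0]]
[[4,20],[14,0],[19,20],[29,18],[39,20],[47,0]]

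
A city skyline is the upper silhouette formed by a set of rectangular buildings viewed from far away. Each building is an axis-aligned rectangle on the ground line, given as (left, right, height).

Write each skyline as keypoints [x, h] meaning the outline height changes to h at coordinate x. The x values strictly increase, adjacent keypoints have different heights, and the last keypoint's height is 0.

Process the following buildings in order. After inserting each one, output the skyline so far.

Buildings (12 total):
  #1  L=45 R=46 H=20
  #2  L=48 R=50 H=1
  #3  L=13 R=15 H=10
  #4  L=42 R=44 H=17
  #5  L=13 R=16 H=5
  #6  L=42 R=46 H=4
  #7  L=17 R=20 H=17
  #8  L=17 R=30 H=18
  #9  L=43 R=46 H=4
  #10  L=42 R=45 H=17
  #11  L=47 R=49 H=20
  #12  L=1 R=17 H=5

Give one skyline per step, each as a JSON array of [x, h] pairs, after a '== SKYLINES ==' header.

== SKYLINES ==
[[45,20],[46,0]]
[[45,20],[46,0],[48,1],[50,0]]
[[13,10],[15,0],[45,20],[46,0],[48,1],[50,0]]
[[13,10],[15,0],[42,17],[44,0],[45,20],[46,0],[48,1],[50,0]]
[[13,10],[15,5],[16,0],[42,17],[44,0],[45,20],[46,0],[48,1],[50,0]]
[[13,10],[15,5],[16,0],[42,17],[44,4],[45,20],[46,0],[48,1],[50,0]]
[[13,10],[15,5],[16,0],[17,17],[20,0],[42,17],[44,4],[45,20],[46,0],[48,1],[50,0]]
[[13,10],[15,5],[16,0],[17,18],[30,0],[42,17],[44,4],[45,20],[46,0],[48,1],[50,0]]
[[13,10],[15,5],[16,0],[17,18],[30,0],[42,17],[44,4],[45,20],[46,0],[48,1],[50,0]]
[[13,10],[15,5],[16,0],[17,18],[30,0],[42,17],[45,20],[46,0],[48,1],[50,0]]
[[13,10],[15,5],[16,0],[17,18],[30,0],[42,17],[45,20],[46,0],[47,20],[49,1],[50,0]]
[[1,5],[13,10],[15,5],[17,18],[30,0],[42,17],[45,20],[46,0],[47,20],[49,1],[50,0]]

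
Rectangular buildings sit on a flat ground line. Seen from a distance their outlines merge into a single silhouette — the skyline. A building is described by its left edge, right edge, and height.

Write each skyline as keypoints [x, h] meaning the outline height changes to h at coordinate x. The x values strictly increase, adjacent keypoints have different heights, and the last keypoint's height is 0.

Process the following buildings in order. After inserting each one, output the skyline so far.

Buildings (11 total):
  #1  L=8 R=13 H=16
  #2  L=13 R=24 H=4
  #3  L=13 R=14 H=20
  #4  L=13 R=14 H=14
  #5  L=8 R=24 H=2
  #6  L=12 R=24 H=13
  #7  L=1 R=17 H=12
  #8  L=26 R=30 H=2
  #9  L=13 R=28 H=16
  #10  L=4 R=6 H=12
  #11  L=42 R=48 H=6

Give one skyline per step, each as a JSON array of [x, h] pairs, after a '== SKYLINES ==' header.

== SKYLINES ==
[[8,16],[13,0]]
[[8,16],[13,4],[24,0]]
[[8,16],[13,20],[14,4],[24,0]]
[[8,16],[13,20],[14,4],[24,0]]
[[8,16],[13,20],[14,4],[24,0]]
[[8,16],[13,20],[14,13],[24,0]]
[[1,12],[8,16],[13,20],[14,13],[24,0]]
[[1,12],[8,16],[13,20],[14,13],[24,0],[26,2],[30,0]]
[[1,12],[8,16],[13,20],[14,16],[28,2],[30,0]]
[[1,12],[8,16],[13,20],[14,16],[28,2],[30,0]]
[[1,12],[8,16],[13,20],[14,16],[28,2],[30,0],[42,6],[48,0]]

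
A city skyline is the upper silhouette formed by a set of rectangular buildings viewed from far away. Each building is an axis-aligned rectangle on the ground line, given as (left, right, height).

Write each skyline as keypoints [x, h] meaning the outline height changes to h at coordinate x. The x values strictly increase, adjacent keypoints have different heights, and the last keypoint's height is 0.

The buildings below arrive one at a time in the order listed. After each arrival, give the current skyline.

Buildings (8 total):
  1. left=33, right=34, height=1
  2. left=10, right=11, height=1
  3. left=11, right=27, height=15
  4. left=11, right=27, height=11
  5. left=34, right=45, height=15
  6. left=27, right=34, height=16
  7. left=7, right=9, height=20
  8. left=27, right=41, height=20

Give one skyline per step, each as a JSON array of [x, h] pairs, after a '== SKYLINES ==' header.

== SKYLINES ==
[[33,1],[34,0]]
[[10,1],[11,0],[33,1],[34,0]]
[[10,1],[11,15],[27,0],[33,1],[34,0]]
[[10,1],[11,15],[27,0],[33,1],[34,0]]
[[10,1],[11,15],[27,0],[33,1],[34,15],[45,0]]
[[10,1],[11,15],[27,16],[34,15],[45,0]]
[[7,20],[9,0],[10,1],[11,15],[27,16],[34,15],[45,0]]
[[7,20],[9,0],[10,1],[11,15],[27,20],[41,15],[45,0]]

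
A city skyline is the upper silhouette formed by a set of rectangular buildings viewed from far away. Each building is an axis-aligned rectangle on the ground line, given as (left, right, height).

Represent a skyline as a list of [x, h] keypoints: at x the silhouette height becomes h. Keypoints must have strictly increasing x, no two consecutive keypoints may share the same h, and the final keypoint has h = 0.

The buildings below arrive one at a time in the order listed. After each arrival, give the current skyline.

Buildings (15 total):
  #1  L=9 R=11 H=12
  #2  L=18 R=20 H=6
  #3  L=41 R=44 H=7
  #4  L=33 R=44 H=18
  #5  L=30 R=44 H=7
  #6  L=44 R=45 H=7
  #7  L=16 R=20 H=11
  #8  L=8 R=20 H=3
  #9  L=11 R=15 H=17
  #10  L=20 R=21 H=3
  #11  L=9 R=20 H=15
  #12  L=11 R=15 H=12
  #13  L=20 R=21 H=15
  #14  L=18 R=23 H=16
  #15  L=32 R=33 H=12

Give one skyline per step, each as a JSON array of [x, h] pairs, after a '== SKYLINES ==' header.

== SKYLINES ==
[[9,12],[11,0]]
[[9,12],[11,0],[18,6],[20,0]]
[[9,12],[11,0],[18,6],[20,0],[41,7],[44,0]]
[[9,12],[11,0],[18,6],[20,0],[33,18],[44,0]]
[[9,12],[11,0],[18,6],[20,0],[30,7],[33,18],[44,0]]
[[9,12],[11,0],[18,6],[20,0],[30,7],[33,18],[44,7],[45,0]]
[[9,12],[11,0],[16,11],[20,0],[30,7],[33,18],[44,7],[45,0]]
[[8,3],[9,12],[11,3],[16,11],[20,0],[30,7],[33,18],[44,7],[45,0]]
[[8,3],[9,12],[11,17],[15,3],[16,11],[20,0],[30,7],[33,18],[44,7],[45,0]]
[[8,3],[9,12],[11,17],[15,3],[16,11],[20,3],[21,0],[30,7],[33,18],[44,7],[45,0]]
[[8,3],[9,15],[11,17],[15,15],[20,3],[21,0],[30,7],[33,18],[44,7],[45,0]]
[[8,3],[9,15],[11,17],[15,15],[20,3],[21,0],[30,7],[33,18],[44,7],[45,0]]
[[8,3],[9,15],[11,17],[15,15],[21,0],[30,7],[33,18],[44,7],[45,0]]
[[8,3],[9,15],[11,17],[15,15],[18,16],[23,0],[30,7],[33,18],[44,7],[45,0]]
[[8,3],[9,15],[11,17],[15,15],[18,16],[23,0],[30,7],[32,12],[33,18],[44,7],[45,0]]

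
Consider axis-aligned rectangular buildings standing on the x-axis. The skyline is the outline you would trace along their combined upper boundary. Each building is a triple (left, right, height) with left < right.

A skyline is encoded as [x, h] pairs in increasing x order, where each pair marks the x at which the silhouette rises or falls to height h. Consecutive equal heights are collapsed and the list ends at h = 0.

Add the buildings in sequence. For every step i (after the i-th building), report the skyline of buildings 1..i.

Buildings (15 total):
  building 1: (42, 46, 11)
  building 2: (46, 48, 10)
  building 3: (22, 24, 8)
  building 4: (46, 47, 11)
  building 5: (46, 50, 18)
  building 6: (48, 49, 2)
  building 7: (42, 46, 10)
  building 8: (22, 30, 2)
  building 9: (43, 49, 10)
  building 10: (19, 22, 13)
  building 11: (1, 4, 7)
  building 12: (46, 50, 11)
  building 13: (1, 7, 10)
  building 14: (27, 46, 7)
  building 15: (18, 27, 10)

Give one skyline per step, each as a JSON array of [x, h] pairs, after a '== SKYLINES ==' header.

== SKYLINES ==
[[42,11],[46,0]]
[[42,11],[46,10],[48,0]]
[[22,8],[24,0],[42,11],[46,10],[48,0]]
[[22,8],[24,0],[42,11],[47,10],[48,0]]
[[22,8],[24,0],[42,11],[46,18],[50,0]]
[[22,8],[24,0],[42,11],[46,18],[50,0]]
[[22,8],[24,0],[42,11],[46,18],[50,0]]
[[22,8],[24,2],[30,0],[42,11],[46,18],[50,0]]
[[22,8],[24,2],[30,0],[42,11],[46,18],[50,0]]
[[19,13],[22,8],[24,2],[30,0],[42,11],[46,18],[50,0]]
[[1,7],[4,0],[19,13],[22,8],[24,2],[30,0],[42,11],[46,18],[50,0]]
[[1,7],[4,0],[19,13],[22,8],[24,2],[30,0],[42,11],[46,18],[50,0]]
[[1,10],[7,0],[19,13],[22,8],[24,2],[30,0],[42,11],[46,18],[50,0]]
[[1,10],[7,0],[19,13],[22,8],[24,2],[27,7],[42,11],[46,18],[50,0]]
[[1,10],[7,0],[18,10],[19,13],[22,10],[27,7],[42,11],[46,18],[50,0]]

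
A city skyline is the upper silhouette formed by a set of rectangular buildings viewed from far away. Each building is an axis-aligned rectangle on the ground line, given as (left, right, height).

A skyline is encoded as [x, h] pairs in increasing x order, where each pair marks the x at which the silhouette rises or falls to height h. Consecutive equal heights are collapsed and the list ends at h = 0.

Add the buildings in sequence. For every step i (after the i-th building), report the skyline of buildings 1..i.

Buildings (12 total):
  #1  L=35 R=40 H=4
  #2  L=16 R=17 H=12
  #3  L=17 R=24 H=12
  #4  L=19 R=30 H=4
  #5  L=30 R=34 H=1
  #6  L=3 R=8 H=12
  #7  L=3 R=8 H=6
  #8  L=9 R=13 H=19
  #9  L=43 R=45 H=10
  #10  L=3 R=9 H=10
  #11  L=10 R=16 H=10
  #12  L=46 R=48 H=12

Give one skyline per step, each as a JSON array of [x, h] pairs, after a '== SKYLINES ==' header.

== SKYLINES ==
[[35,4],[40,0]]
[[16,12],[17,0],[35,4],[40,0]]
[[16,12],[24,0],[35,4],[40,0]]
[[16,12],[24,4],[30,0],[35,4],[40,0]]
[[16,12],[24,4],[30,1],[34,0],[35,4],[40,0]]
[[3,12],[8,0],[16,12],[24,4],[30,1],[34,0],[35,4],[40,0]]
[[3,12],[8,0],[16,12],[24,4],[30,1],[34,0],[35,4],[40,0]]
[[3,12],[8,0],[9,19],[13,0],[16,12],[24,4],[30,1],[34,0],[35,4],[40,0]]
[[3,12],[8,0],[9,19],[13,0],[16,12],[24,4],[30,1],[34,0],[35,4],[40,0],[43,10],[45,0]]
[[3,12],[8,10],[9,19],[13,0],[16,12],[24,4],[30,1],[34,0],[35,4],[40,0],[43,10],[45,0]]
[[3,12],[8,10],[9,19],[13,10],[16,12],[24,4],[30,1],[34,0],[35,4],[40,0],[43,10],[45,0]]
[[3,12],[8,10],[9,19],[13,10],[16,12],[24,4],[30,1],[34,0],[35,4],[40,0],[43,10],[45,0],[46,12],[48,0]]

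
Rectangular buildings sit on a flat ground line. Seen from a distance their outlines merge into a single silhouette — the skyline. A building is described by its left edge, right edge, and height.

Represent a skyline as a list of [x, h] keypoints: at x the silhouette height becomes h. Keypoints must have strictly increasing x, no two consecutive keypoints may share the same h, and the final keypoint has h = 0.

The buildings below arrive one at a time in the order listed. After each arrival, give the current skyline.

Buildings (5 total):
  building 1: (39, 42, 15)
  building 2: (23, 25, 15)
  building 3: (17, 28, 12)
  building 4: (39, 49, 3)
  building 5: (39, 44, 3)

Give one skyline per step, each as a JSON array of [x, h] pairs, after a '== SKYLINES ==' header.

== SKYLINES ==
[[39,15],[42,0]]
[[23,15],[25,0],[39,15],[42,0]]
[[17,12],[23,15],[25,12],[28,0],[39,15],[42,0]]
[[17,12],[23,15],[25,12],[28,0],[39,15],[42,3],[49,0]]
[[17,12],[23,15],[25,12],[28,0],[39,15],[42,3],[49,0]]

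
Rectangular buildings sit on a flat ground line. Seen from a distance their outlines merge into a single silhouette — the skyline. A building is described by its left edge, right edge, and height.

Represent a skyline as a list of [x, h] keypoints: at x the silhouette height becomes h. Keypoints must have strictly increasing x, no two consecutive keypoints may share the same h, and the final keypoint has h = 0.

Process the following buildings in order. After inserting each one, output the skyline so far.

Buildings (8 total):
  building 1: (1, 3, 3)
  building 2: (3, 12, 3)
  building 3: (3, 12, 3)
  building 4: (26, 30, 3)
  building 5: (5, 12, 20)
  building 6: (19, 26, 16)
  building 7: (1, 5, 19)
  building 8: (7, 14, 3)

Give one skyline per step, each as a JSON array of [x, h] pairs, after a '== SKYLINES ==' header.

== SKYLINES ==
[[1,3],[3,0]]
[[1,3],[12,0]]
[[1,3],[12,0]]
[[1,3],[12,0],[26,3],[30,0]]
[[1,3],[5,20],[12,0],[26,3],[30,0]]
[[1,3],[5,20],[12,0],[19,16],[26,3],[30,0]]
[[1,19],[5,20],[12,0],[19,16],[26,3],[30,0]]
[[1,19],[5,20],[12,3],[14,0],[19,16],[26,3],[30,0]]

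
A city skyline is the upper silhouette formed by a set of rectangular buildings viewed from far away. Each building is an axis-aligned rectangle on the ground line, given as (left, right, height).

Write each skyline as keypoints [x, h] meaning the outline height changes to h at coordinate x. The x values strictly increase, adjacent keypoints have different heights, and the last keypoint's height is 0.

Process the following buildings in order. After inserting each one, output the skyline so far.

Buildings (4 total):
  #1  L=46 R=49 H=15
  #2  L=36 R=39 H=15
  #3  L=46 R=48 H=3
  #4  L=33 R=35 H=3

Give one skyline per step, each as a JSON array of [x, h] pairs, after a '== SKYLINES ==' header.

== SKYLINES ==
[[46,15],[49,0]]
[[36,15],[39,0],[46,15],[49,0]]
[[36,15],[39,0],[46,15],[49,0]]
[[33,3],[35,0],[36,15],[39,0],[46,15],[49,0]]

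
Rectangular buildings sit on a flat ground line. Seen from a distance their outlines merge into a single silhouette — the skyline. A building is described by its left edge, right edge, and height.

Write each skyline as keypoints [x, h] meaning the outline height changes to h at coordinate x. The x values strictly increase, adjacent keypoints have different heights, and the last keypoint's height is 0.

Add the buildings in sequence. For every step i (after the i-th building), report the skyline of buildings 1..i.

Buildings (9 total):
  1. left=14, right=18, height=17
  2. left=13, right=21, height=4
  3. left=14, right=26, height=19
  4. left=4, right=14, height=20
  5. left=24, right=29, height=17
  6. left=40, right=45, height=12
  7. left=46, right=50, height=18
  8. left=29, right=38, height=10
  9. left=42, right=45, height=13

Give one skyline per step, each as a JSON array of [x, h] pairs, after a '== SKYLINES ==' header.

== SKYLINES ==
[[14,17],[18,0]]
[[13,4],[14,17],[18,4],[21,0]]
[[13,4],[14,19],[26,0]]
[[4,20],[14,19],[26,0]]
[[4,20],[14,19],[26,17],[29,0]]
[[4,20],[14,19],[26,17],[29,0],[40,12],[45,0]]
[[4,20],[14,19],[26,17],[29,0],[40,12],[45,0],[46,18],[50,0]]
[[4,20],[14,19],[26,17],[29,10],[38,0],[40,12],[45,0],[46,18],[50,0]]
[[4,20],[14,19],[26,17],[29,10],[38,0],[40,12],[42,13],[45,0],[46,18],[50,0]]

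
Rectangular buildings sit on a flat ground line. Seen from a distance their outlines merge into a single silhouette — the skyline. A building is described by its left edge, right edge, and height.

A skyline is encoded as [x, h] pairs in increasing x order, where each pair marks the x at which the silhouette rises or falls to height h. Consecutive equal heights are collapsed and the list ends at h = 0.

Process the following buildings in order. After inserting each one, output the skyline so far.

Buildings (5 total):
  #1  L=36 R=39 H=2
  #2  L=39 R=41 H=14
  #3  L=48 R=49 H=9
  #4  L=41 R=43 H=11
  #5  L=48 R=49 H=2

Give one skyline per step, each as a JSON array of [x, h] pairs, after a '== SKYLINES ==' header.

== SKYLINES ==
[[36,2],[39,0]]
[[36,2],[39,14],[41,0]]
[[36,2],[39,14],[41,0],[48,9],[49,0]]
[[36,2],[39,14],[41,11],[43,0],[48,9],[49,0]]
[[36,2],[39,14],[41,11],[43,0],[48,9],[49,0]]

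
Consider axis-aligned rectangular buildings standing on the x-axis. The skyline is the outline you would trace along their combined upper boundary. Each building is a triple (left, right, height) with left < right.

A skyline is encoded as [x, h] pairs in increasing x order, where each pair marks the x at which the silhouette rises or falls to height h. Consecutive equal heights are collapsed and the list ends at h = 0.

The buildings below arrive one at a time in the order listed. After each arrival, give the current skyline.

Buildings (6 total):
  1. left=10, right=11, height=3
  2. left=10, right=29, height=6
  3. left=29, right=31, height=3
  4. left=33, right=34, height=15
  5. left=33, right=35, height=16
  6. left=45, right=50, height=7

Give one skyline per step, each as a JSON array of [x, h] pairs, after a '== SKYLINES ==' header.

== SKYLINES ==
[[10,3],[11,0]]
[[10,6],[29,0]]
[[10,6],[29,3],[31,0]]
[[10,6],[29,3],[31,0],[33,15],[34,0]]
[[10,6],[29,3],[31,0],[33,16],[35,0]]
[[10,6],[29,3],[31,0],[33,16],[35,0],[45,7],[50,0]]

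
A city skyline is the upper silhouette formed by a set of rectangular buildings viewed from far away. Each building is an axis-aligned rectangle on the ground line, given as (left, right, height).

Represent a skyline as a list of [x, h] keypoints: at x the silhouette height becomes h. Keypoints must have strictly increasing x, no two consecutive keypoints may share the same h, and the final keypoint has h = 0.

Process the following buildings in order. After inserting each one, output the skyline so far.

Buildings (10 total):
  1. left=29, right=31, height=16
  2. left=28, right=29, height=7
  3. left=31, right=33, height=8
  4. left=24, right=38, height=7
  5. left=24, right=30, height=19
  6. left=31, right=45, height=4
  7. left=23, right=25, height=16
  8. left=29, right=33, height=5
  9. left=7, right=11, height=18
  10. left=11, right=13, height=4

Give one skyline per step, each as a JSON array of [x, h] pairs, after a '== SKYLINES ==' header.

== SKYLINES ==
[[29,16],[31,0]]
[[28,7],[29,16],[31,0]]
[[28,7],[29,16],[31,8],[33,0]]
[[24,7],[29,16],[31,8],[33,7],[38,0]]
[[24,19],[30,16],[31,8],[33,7],[38,0]]
[[24,19],[30,16],[31,8],[33,7],[38,4],[45,0]]
[[23,16],[24,19],[30,16],[31,8],[33,7],[38,4],[45,0]]
[[23,16],[24,19],[30,16],[31,8],[33,7],[38,4],[45,0]]
[[7,18],[11,0],[23,16],[24,19],[30,16],[31,8],[33,7],[38,4],[45,0]]
[[7,18],[11,4],[13,0],[23,16],[24,19],[30,16],[31,8],[33,7],[38,4],[45,0]]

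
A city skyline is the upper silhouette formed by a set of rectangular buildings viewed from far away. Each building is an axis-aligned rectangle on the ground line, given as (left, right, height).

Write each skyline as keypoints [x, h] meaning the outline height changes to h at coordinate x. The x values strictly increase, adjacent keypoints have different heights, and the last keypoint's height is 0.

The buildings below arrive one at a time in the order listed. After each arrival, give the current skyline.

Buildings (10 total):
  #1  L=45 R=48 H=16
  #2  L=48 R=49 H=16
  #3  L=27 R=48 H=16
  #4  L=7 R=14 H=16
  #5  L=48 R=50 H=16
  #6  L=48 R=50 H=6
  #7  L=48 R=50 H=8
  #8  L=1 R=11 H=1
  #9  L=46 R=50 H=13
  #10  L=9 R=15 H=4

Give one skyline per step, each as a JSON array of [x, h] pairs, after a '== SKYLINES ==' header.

== SKYLINES ==
[[45,16],[48,0]]
[[45,16],[49,0]]
[[27,16],[49,0]]
[[7,16],[14,0],[27,16],[49,0]]
[[7,16],[14,0],[27,16],[50,0]]
[[7,16],[14,0],[27,16],[50,0]]
[[7,16],[14,0],[27,16],[50,0]]
[[1,1],[7,16],[14,0],[27,16],[50,0]]
[[1,1],[7,16],[14,0],[27,16],[50,0]]
[[1,1],[7,16],[14,4],[15,0],[27,16],[50,0]]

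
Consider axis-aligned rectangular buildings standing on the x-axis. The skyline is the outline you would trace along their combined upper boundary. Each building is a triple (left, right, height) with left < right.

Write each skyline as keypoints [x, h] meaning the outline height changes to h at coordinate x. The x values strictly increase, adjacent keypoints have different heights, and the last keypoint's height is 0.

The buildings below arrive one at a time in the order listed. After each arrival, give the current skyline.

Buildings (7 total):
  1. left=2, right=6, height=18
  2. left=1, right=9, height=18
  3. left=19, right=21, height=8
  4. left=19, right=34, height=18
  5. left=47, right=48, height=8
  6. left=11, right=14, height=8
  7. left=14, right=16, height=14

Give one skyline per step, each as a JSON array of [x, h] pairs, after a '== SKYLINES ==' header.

== SKYLINES ==
[[2,18],[6,0]]
[[1,18],[9,0]]
[[1,18],[9,0],[19,8],[21,0]]
[[1,18],[9,0],[19,18],[34,0]]
[[1,18],[9,0],[19,18],[34,0],[47,8],[48,0]]
[[1,18],[9,0],[11,8],[14,0],[19,18],[34,0],[47,8],[48,0]]
[[1,18],[9,0],[11,8],[14,14],[16,0],[19,18],[34,0],[47,8],[48,0]]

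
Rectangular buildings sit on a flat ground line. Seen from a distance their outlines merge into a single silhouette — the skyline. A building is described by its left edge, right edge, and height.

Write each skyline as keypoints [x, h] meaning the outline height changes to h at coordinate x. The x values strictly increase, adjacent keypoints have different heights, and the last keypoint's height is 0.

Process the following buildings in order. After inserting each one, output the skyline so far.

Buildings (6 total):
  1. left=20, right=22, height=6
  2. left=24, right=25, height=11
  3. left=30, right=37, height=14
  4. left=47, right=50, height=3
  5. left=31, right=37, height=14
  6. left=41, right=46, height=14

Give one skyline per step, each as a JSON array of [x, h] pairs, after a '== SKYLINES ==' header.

== SKYLINES ==
[[20,6],[22,0]]
[[20,6],[22,0],[24,11],[25,0]]
[[20,6],[22,0],[24,11],[25,0],[30,14],[37,0]]
[[20,6],[22,0],[24,11],[25,0],[30,14],[37,0],[47,3],[50,0]]
[[20,6],[22,0],[24,11],[25,0],[30,14],[37,0],[47,3],[50,0]]
[[20,6],[22,0],[24,11],[25,0],[30,14],[37,0],[41,14],[46,0],[47,3],[50,0]]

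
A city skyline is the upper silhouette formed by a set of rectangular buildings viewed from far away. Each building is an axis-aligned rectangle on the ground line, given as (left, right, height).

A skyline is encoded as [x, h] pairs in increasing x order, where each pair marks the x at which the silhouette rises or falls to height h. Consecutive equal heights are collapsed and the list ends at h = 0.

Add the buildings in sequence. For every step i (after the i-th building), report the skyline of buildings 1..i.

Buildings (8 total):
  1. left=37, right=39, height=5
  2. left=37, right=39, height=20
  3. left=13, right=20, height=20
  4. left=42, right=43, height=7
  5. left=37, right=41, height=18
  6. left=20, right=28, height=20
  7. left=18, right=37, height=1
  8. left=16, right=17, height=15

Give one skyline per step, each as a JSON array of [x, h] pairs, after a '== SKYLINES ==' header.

== SKYLINES ==
[[37,5],[39,0]]
[[37,20],[39,0]]
[[13,20],[20,0],[37,20],[39,0]]
[[13,20],[20,0],[37,20],[39,0],[42,7],[43,0]]
[[13,20],[20,0],[37,20],[39,18],[41,0],[42,7],[43,0]]
[[13,20],[28,0],[37,20],[39,18],[41,0],[42,7],[43,0]]
[[13,20],[28,1],[37,20],[39,18],[41,0],[42,7],[43,0]]
[[13,20],[28,1],[37,20],[39,18],[41,0],[42,7],[43,0]]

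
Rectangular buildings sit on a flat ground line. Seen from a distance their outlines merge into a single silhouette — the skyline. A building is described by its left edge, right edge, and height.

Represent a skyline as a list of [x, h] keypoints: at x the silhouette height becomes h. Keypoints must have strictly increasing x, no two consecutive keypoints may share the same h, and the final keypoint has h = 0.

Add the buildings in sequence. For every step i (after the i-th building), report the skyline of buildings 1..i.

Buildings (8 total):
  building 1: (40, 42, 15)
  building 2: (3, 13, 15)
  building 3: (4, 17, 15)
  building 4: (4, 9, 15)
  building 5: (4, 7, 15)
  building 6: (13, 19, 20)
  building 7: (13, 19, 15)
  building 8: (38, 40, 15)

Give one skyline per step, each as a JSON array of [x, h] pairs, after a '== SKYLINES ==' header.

== SKYLINES ==
[[40,15],[42,0]]
[[3,15],[13,0],[40,15],[42,0]]
[[3,15],[17,0],[40,15],[42,0]]
[[3,15],[17,0],[40,15],[42,0]]
[[3,15],[17,0],[40,15],[42,0]]
[[3,15],[13,20],[19,0],[40,15],[42,0]]
[[3,15],[13,20],[19,0],[40,15],[42,0]]
[[3,15],[13,20],[19,0],[38,15],[42,0]]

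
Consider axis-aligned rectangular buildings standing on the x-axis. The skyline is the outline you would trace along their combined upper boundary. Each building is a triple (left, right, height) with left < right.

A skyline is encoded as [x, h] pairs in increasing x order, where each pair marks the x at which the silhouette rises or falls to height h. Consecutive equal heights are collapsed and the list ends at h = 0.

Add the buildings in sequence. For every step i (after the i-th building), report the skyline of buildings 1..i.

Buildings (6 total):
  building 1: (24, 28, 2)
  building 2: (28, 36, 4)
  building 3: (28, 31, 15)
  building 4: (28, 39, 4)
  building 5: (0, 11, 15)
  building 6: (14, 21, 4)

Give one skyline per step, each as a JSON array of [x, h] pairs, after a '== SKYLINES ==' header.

== SKYLINES ==
[[24,2],[28,0]]
[[24,2],[28,4],[36,0]]
[[24,2],[28,15],[31,4],[36,0]]
[[24,2],[28,15],[31,4],[39,0]]
[[0,15],[11,0],[24,2],[28,15],[31,4],[39,0]]
[[0,15],[11,0],[14,4],[21,0],[24,2],[28,15],[31,4],[39,0]]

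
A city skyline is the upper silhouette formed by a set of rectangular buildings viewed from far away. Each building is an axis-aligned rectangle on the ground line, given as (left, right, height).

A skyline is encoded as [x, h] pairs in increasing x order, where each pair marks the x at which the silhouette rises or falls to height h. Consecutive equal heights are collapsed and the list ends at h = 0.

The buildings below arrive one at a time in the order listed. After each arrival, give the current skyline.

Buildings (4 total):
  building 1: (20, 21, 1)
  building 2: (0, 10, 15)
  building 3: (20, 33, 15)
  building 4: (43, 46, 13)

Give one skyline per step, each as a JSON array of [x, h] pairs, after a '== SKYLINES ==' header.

== SKYLINES ==
[[20,1],[21,0]]
[[0,15],[10,0],[20,1],[21,0]]
[[0,15],[10,0],[20,15],[33,0]]
[[0,15],[10,0],[20,15],[33,0],[43,13],[46,0]]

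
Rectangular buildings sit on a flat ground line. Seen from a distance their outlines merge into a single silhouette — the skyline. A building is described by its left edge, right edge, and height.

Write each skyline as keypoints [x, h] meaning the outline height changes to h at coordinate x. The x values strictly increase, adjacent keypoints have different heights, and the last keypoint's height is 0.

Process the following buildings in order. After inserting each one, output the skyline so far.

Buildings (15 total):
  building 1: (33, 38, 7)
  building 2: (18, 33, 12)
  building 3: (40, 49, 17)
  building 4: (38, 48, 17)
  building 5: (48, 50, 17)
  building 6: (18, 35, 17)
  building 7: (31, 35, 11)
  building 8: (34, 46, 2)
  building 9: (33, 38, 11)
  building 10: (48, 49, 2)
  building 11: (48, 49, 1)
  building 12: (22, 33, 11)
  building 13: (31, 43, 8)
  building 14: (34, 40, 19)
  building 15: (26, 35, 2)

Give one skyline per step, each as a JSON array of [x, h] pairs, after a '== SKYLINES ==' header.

== SKYLINES ==
[[33,7],[38,0]]
[[18,12],[33,7],[38,0]]
[[18,12],[33,7],[38,0],[40,17],[49,0]]
[[18,12],[33,7],[38,17],[49,0]]
[[18,12],[33,7],[38,17],[50,0]]
[[18,17],[35,7],[38,17],[50,0]]
[[18,17],[35,7],[38,17],[50,0]]
[[18,17],[35,7],[38,17],[50,0]]
[[18,17],[35,11],[38,17],[50,0]]
[[18,17],[35,11],[38,17],[50,0]]
[[18,17],[35,11],[38,17],[50,0]]
[[18,17],[35,11],[38,17],[50,0]]
[[18,17],[35,11],[38,17],[50,0]]
[[18,17],[34,19],[40,17],[50,0]]
[[18,17],[34,19],[40,17],[50,0]]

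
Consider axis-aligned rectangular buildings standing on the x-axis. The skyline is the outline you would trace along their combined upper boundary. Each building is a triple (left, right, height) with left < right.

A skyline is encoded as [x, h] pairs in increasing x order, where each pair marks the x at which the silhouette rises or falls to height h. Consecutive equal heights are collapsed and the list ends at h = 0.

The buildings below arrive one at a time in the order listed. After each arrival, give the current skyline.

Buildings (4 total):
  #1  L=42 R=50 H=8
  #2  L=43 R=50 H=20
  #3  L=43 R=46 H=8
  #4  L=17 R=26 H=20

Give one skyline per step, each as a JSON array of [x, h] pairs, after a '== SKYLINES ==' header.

== SKYLINES ==
[[42,8],[50,0]]
[[42,8],[43,20],[50,0]]
[[42,8],[43,20],[50,0]]
[[17,20],[26,0],[42,8],[43,20],[50,0]]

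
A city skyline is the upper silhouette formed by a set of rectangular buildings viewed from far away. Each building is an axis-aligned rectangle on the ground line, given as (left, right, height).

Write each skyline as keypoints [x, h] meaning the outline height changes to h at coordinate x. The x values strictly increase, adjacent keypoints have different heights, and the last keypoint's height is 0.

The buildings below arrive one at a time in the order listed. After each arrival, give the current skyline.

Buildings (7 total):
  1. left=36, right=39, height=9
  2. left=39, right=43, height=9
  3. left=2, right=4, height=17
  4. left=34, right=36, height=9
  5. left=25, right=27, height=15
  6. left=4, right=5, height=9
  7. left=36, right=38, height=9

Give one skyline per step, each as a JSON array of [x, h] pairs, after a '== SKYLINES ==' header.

== SKYLINES ==
[[36,9],[39,0]]
[[36,9],[43,0]]
[[2,17],[4,0],[36,9],[43,0]]
[[2,17],[4,0],[34,9],[43,0]]
[[2,17],[4,0],[25,15],[27,0],[34,9],[43,0]]
[[2,17],[4,9],[5,0],[25,15],[27,0],[34,9],[43,0]]
[[2,17],[4,9],[5,0],[25,15],[27,0],[34,9],[43,0]]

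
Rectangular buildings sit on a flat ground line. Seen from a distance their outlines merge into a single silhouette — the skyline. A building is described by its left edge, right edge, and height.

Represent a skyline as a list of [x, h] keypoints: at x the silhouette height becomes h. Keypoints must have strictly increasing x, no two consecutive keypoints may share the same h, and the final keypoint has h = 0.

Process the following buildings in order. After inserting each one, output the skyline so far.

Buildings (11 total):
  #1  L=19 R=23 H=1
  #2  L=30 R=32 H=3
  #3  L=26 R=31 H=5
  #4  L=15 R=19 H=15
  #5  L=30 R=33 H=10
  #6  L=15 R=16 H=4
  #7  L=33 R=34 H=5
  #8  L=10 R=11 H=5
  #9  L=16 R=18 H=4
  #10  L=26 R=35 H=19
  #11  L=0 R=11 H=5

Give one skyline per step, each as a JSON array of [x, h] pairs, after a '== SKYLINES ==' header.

== SKYLINES ==
[[19,1],[23,0]]
[[19,1],[23,0],[30,3],[32,0]]
[[19,1],[23,0],[26,5],[31,3],[32,0]]
[[15,15],[19,1],[23,0],[26,5],[31,3],[32,0]]
[[15,15],[19,1],[23,0],[26,5],[30,10],[33,0]]
[[15,15],[19,1],[23,0],[26,5],[30,10],[33,0]]
[[15,15],[19,1],[23,0],[26,5],[30,10],[33,5],[34,0]]
[[10,5],[11,0],[15,15],[19,1],[23,0],[26,5],[30,10],[33,5],[34,0]]
[[10,5],[11,0],[15,15],[19,1],[23,0],[26,5],[30,10],[33,5],[34,0]]
[[10,5],[11,0],[15,15],[19,1],[23,0],[26,19],[35,0]]
[[0,5],[11,0],[15,15],[19,1],[23,0],[26,19],[35,0]]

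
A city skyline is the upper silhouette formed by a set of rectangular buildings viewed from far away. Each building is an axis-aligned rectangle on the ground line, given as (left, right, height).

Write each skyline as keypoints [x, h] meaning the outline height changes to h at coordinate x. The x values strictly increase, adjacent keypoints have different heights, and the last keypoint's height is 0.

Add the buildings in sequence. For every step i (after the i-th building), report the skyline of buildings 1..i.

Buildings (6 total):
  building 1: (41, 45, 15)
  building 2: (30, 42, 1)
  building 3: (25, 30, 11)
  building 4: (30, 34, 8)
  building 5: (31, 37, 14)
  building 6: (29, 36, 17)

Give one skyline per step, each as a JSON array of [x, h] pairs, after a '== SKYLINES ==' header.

== SKYLINES ==
[[41,15],[45,0]]
[[30,1],[41,15],[45,0]]
[[25,11],[30,1],[41,15],[45,0]]
[[25,11],[30,8],[34,1],[41,15],[45,0]]
[[25,11],[30,8],[31,14],[37,1],[41,15],[45,0]]
[[25,11],[29,17],[36,14],[37,1],[41,15],[45,0]]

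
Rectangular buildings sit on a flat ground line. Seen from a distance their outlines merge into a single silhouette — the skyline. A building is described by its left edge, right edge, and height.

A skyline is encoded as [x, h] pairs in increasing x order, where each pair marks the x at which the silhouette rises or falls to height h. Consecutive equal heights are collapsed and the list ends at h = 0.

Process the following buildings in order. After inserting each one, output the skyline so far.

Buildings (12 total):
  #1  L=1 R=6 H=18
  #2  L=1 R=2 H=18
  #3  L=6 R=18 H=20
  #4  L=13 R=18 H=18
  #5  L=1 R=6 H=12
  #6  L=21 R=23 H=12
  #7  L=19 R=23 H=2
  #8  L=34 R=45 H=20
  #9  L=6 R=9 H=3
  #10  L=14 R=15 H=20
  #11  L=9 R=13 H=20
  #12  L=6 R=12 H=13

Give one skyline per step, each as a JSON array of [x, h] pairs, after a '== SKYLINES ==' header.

== SKYLINES ==
[[1,18],[6,0]]
[[1,18],[6,0]]
[[1,18],[6,20],[18,0]]
[[1,18],[6,20],[18,0]]
[[1,18],[6,20],[18,0]]
[[1,18],[6,20],[18,0],[21,12],[23,0]]
[[1,18],[6,20],[18,0],[19,2],[21,12],[23,0]]
[[1,18],[6,20],[18,0],[19,2],[21,12],[23,0],[34,20],[45,0]]
[[1,18],[6,20],[18,0],[19,2],[21,12],[23,0],[34,20],[45,0]]
[[1,18],[6,20],[18,0],[19,2],[21,12],[23,0],[34,20],[45,0]]
[[1,18],[6,20],[18,0],[19,2],[21,12],[23,0],[34,20],[45,0]]
[[1,18],[6,20],[18,0],[19,2],[21,12],[23,0],[34,20],[45,0]]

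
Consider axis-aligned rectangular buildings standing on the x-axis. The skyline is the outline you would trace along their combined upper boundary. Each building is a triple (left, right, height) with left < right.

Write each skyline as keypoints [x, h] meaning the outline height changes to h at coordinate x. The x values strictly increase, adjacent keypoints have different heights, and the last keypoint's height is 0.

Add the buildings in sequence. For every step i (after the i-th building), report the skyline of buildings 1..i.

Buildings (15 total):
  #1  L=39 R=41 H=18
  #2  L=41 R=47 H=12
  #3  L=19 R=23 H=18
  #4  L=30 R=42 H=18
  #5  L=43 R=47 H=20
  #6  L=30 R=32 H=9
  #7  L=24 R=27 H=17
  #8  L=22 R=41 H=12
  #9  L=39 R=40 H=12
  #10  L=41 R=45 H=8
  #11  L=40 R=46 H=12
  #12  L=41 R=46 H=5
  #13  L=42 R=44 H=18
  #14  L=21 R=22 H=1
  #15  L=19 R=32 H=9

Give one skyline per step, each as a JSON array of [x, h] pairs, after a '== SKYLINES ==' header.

== SKYLINES ==
[[39,18],[41,0]]
[[39,18],[41,12],[47,0]]
[[19,18],[23,0],[39,18],[41,12],[47,0]]
[[19,18],[23,0],[30,18],[42,12],[47,0]]
[[19,18],[23,0],[30,18],[42,12],[43,20],[47,0]]
[[19,18],[23,0],[30,18],[42,12],[43,20],[47,0]]
[[19,18],[23,0],[24,17],[27,0],[30,18],[42,12],[43,20],[47,0]]
[[19,18],[23,12],[24,17],[27,12],[30,18],[42,12],[43,20],[47,0]]
[[19,18],[23,12],[24,17],[27,12],[30,18],[42,12],[43,20],[47,0]]
[[19,18],[23,12],[24,17],[27,12],[30,18],[42,12],[43,20],[47,0]]
[[19,18],[23,12],[24,17],[27,12],[30,18],[42,12],[43,20],[47,0]]
[[19,18],[23,12],[24,17],[27,12],[30,18],[42,12],[43,20],[47,0]]
[[19,18],[23,12],[24,17],[27,12],[30,18],[43,20],[47,0]]
[[19,18],[23,12],[24,17],[27,12],[30,18],[43,20],[47,0]]
[[19,18],[23,12],[24,17],[27,12],[30,18],[43,20],[47,0]]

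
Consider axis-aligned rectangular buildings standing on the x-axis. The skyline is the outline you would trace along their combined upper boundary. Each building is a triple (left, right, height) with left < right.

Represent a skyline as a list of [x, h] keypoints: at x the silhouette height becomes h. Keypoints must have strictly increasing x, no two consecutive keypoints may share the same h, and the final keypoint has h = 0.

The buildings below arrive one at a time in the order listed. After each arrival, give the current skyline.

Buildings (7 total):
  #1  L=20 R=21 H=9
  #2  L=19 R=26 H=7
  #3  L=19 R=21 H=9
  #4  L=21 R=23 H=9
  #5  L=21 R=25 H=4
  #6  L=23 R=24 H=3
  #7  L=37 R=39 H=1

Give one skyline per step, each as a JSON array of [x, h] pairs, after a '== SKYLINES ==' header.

== SKYLINES ==
[[20,9],[21,0]]
[[19,7],[20,9],[21,7],[26,0]]
[[19,9],[21,7],[26,0]]
[[19,9],[23,7],[26,0]]
[[19,9],[23,7],[26,0]]
[[19,9],[23,7],[26,0]]
[[19,9],[23,7],[26,0],[37,1],[39,0]]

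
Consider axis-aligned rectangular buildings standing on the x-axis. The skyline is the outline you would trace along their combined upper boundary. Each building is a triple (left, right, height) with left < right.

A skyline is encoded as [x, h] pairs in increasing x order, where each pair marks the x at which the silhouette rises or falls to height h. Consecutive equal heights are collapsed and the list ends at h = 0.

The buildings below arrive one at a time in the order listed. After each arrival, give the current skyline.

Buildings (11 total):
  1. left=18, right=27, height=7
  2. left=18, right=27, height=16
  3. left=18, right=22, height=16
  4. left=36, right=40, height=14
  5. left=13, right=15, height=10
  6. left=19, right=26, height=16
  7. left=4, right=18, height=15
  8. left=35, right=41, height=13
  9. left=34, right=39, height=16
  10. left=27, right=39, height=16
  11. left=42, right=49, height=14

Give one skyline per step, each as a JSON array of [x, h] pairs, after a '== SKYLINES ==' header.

== SKYLINES ==
[[18,7],[27,0]]
[[18,16],[27,0]]
[[18,16],[27,0]]
[[18,16],[27,0],[36,14],[40,0]]
[[13,10],[15,0],[18,16],[27,0],[36,14],[40,0]]
[[13,10],[15,0],[18,16],[27,0],[36,14],[40,0]]
[[4,15],[18,16],[27,0],[36,14],[40,0]]
[[4,15],[18,16],[27,0],[35,13],[36,14],[40,13],[41,0]]
[[4,15],[18,16],[27,0],[34,16],[39,14],[40,13],[41,0]]
[[4,15],[18,16],[39,14],[40,13],[41,0]]
[[4,15],[18,16],[39,14],[40,13],[41,0],[42,14],[49,0]]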